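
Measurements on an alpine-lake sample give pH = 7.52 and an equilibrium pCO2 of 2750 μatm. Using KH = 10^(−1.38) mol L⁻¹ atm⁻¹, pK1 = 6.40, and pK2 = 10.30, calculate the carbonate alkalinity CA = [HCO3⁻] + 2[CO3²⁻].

CA = 1.52 mmol/L

[CO2*] = KH · pCO2 = 10^(−1.38) × 2750×10^-6 = 1.146×10^-4 mol/L
α₀ = 1/(1 + K1/[H⁺] + K1K2/[H⁺]²) = 1/(1 + 10^+1.12 + 10^-1.66) = 0.07040
DIC = [CO2*]/α₀ = 1.146×10^-4 / 0.07040 = 1.628 mmol/L
CA = (α₁ + 2α₂)·DIC = (0.9281 + 2×0.001540) × 1.628 = 1.52 mmol/L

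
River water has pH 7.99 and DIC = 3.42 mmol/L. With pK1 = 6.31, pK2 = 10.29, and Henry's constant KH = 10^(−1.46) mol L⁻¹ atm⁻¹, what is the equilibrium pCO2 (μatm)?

pCO2 = 2010 μatm

α₀ = 1 / (1 + K1/[H⁺] + K1K2/[H⁺]²) = 1 / (1 + 10^+1.68 + 10^-0.62)
   = 1 / (1 + 47.863 + 0.23988) = 1/49.103 = 0.02037
[CO2*] = α₀ × DIC = 0.02037 × 3.42 = 0.06965 mmol/L
pCO2 = [CO2*]/KH = 6.965×10^-5 / 3.467×10^-2 = 2010 μatm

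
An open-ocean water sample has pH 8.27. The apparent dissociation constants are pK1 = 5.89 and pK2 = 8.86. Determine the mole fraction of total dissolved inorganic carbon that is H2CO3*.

α₀ = 1 / (1 + K1/[H⁺] + K1K2/[H⁺]²) = 1 / (1 + 10^+2.38 + 10^+1.79)
   = 1 / (1 + 239.88 + 61.660) = 1/302.54 = 0.003305

α₀ = 0.00331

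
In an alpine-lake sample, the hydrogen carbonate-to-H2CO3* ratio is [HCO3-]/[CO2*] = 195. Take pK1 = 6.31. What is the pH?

pH = 8.60

From K1 = [H⁺][HCO3-]/[CO2*]:  pH = pK1 + log₁₀([HCO3-]/[CO2*])
log₁₀(195) = +2.290
pH = 6.31 + (+2.290) = 8.60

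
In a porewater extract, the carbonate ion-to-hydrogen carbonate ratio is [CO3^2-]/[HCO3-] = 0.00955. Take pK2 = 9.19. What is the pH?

pH = 7.17

From K2 = [H⁺][CO3^2-]/[HCO3-]:  pH = pK2 + log₁₀([CO3^2-]/[HCO3-])
log₁₀(0.00955) = -2.020
pH = 9.19 + (-2.020) = 7.17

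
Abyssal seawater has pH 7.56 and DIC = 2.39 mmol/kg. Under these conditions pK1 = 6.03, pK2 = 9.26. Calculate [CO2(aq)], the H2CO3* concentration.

[CO2*] = 0.0672 mmol/kg

α₀ = 1 / (1 + K1/[H⁺] + K1K2/[H⁺]²) = 1 / (1 + 10^+1.53 + 10^-0.17)
   = 1 / (1 + 33.884 + 0.67608) = 1/35.560 = 0.02812
[CO2*] = α₀ × DIC = 0.02812 × 2.39 = 0.0672 mmol/kg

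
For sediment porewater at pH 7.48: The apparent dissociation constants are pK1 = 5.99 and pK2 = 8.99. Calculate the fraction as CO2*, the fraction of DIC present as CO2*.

α₀ = 1 / (1 + K1/[H⁺] + K1K2/[H⁺]²) = 1 / (1 + 10^+1.49 + 10^-0.02)
   = 1 / (1 + 30.903 + 0.95499) = 1/32.858 = 0.03043

α₀ = 0.0304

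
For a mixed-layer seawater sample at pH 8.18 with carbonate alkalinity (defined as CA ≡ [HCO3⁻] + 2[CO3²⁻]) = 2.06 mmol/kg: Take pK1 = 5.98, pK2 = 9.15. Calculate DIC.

DIC = 1.89 mmol/kg

CA = [HCO3⁻] + 2[CO3²⁻] = (α₁ + 2α₂)·DIC
At pH 8.18: [H⁺]/K1 = 10^-2.20 = 0.0063096, K2/[H⁺] = 10^-0.97 = 0.10715
α₁ = 1/(1 + 0.0063096 + 0.10715) = 1/1.1135 = 0.8981; α₂ = α₁·K2/[H⁺] = 0.09623
α₁ + 2α₂ = 1.0906
DIC = CA / (α₁ + 2α₂) = 2.06 / 1.0906 = 1.89 mmol/kg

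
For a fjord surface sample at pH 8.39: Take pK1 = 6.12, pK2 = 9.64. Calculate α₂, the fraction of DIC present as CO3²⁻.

α₂ = 1 / (1 + [H⁺]/K2 + [H⁺]²/(K1K2)) = 1 / (1 + 10^+1.25 + 10^-1.02)
   = 1 / (1 + 17.783 + 0.095499) = 1/18.878 = 0.05297

α₂ = 0.0530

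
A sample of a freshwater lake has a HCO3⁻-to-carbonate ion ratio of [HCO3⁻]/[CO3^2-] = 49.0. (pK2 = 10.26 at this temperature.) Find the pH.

pH = 8.57

From K2 = [H⁺][CO3^2-]/[HCO3⁻]:  pH = pK2 − log₁₀([HCO3⁻]/[CO3^2-])
log₁₀(49.0) = +1.690
pH = 10.26 − (+1.690) = 8.57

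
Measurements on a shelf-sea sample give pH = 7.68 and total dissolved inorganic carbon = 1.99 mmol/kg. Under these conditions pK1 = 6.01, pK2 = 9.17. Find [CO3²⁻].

α₂ = 1 / (1 + [H⁺]/K2 + [H⁺]²/(K1K2)) = 1 / (1 + 10^+1.49 + 10^-0.18)
   = 1 / (1 + 30.903 + 0.66069) = 1/32.564 = 0.03071
[CO3²⁻] = α₂ × DIC = 0.03071 × 1.99 = 0.0611 mmol/kg

[CO3²⁻] = 0.0611 mmol/kg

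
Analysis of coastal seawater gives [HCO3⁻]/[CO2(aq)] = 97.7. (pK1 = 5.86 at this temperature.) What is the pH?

From K1 = [H⁺][HCO3⁻]/[CO2(aq)]:  pH = pK1 + log₁₀([HCO3⁻]/[CO2(aq)])
log₁₀(97.7) = +1.990
pH = 5.86 + (+1.990) = 7.85

pH = 7.85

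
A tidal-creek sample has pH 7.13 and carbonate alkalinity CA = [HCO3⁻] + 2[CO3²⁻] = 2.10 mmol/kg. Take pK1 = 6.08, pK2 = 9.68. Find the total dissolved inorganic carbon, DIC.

CA = [HCO3⁻] + 2[CO3²⁻] = (α₁ + 2α₂)·DIC
At pH 7.13: [H⁺]/K1 = 10^-1.05 = 0.089125, K2/[H⁺] = 10^-2.55 = 0.0028184
α₁ = 1/(1 + 0.089125 + 0.0028184) = 1/1.0919 = 0.9158; α₂ = α₁·K2/[H⁺] = 0.002581
α₁ + 2α₂ = 0.9210
DIC = CA / (α₁ + 2α₂) = 2.10 / 0.9210 = 2.28 mmol/kg

DIC = 2.28 mmol/kg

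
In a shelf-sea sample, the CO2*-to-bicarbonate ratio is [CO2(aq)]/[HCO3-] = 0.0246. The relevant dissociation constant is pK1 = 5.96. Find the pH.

From K1 = [H⁺][HCO3-]/[CO2(aq)]:  pH = pK1 − log₁₀([CO2(aq)]/[HCO3-])
log₁₀(0.0246) = -1.609
pH = 5.96 − (-1.609) = 7.57

pH = 7.57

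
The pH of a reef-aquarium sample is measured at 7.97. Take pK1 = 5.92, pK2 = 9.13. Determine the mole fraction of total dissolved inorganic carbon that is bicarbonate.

α₁ = 1 / (1 + [H⁺]/K1 + K2/[H⁺]) = 1 / (1 + 10^-2.05 + 10^-1.16)
   = 1 / (1 + 0.0089125 + 0.069183) = 1/1.0781 = 0.9276

α₁ = 0.928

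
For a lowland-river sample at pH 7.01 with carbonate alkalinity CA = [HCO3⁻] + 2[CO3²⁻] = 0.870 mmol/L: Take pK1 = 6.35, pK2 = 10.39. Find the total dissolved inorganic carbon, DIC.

CA = [HCO3⁻] + 2[CO3²⁻] = (α₁ + 2α₂)·DIC
At pH 7.01: [H⁺]/K1 = 10^-0.66 = 0.21878, K2/[H⁺] = 10^-3.38 = 0.00041687
α₁ = 1/(1 + 0.21878 + 0.00041687) = 1/1.2192 = 0.8202; α₂ = α₁·K2/[H⁺] = 0.0003419
α₁ + 2α₂ = 0.8209
DIC = CA / (α₁ + 2α₂) = 0.870 / 0.8209 = 1.06 mmol/L

DIC = 1.06 mmol/L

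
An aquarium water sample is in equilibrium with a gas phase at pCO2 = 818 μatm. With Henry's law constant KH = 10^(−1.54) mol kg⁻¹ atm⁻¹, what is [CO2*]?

KH = 10^(−1.54) = 2.884×10^-2 mol kg⁻¹ atm⁻¹
[CO2*] = KH · pCO2 = 2.884×10^-2 × 818×10^-6 atm = 2.36×10^-5 mol/kg

[CO2*] = 23.6 μmol/kg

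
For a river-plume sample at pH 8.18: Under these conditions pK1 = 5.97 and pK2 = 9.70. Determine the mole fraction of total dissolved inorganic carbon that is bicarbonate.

α₁ = 1 / (1 + [H⁺]/K1 + K2/[H⁺]) = 1 / (1 + 10^-2.21 + 10^-1.52)
   = 1 / (1 + 0.0061660 + 0.030200) = 1/1.0364 = 0.9649

α₁ = 0.965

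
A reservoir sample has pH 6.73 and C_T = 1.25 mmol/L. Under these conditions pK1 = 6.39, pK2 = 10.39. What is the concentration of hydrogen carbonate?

α₁ = 1 / (1 + [H⁺]/K1 + K2/[H⁺]) = 1 / (1 + 10^-0.34 + 10^-3.66)
   = 1 / (1 + 0.45709 + 0.00021878) = 1/1.4573 = 0.6862
[HCO3⁻] = α₁ × DIC = 0.6862 × 1.25 = 0.858 mmol/L

[HCO3⁻] = 0.858 mmol/L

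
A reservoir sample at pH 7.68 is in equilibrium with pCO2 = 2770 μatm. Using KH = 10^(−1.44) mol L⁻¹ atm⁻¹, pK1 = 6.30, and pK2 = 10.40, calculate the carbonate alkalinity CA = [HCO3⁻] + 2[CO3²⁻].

CA = 2.42 mmol/L

[CO2*] = KH · pCO2 = 10^(−1.44) × 2770×10^-6 = 1.006×10^-4 mol/L
α₀ = 1/(1 + K1/[H⁺] + K1K2/[H⁺]²) = 1/(1 + 10^+1.38 + 10^-1.34) = 0.03995
DIC = [CO2*]/α₀ = 1.006×10^-4 / 0.03995 = 2.518 mmol/L
CA = (α₁ + 2α₂)·DIC = (0.9582 + 2×0.001826) × 2.518 = 2.42 mmol/L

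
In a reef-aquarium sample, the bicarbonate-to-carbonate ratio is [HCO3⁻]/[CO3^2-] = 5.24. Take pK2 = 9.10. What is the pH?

From K2 = [H⁺][CO3^2-]/[HCO3⁻]:  pH = pK2 − log₁₀([HCO3⁻]/[CO3^2-])
log₁₀(5.24) = +0.719
pH = 9.10 − (+0.719) = 8.38

pH = 8.38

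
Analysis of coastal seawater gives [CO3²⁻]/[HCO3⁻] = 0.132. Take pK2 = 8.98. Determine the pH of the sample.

pH = 8.10

From K2 = [H⁺][CO3²⁻]/[HCO3⁻]:  pH = pK2 + log₁₀([CO3²⁻]/[HCO3⁻])
log₁₀(0.132) = -0.879
pH = 8.98 + (-0.879) = 8.10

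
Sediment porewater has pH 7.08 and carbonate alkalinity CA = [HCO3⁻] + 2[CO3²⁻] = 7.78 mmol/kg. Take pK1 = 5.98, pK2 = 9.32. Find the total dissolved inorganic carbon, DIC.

DIC = 8.35 mmol/kg

CA = [HCO3⁻] + 2[CO3²⁻] = (α₁ + 2α₂)·DIC
At pH 7.08: [H⁺]/K1 = 10^-1.10 = 0.079433, K2/[H⁺] = 10^-2.24 = 0.0057544
α₁ = 1/(1 + 0.079433 + 0.0057544) = 1/1.0852 = 0.9215; α₂ = α₁·K2/[H⁺] = 0.005303
α₁ + 2α₂ = 0.9321
DIC = CA / (α₁ + 2α₂) = 7.78 / 0.9321 = 8.35 mmol/kg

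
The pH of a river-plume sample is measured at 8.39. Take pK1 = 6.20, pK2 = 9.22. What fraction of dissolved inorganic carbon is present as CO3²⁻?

α₂ = 0.128

α₂ = 1 / (1 + [H⁺]/K2 + [H⁺]²/(K1K2)) = 1 / (1 + 10^+0.83 + 10^-1.36)
   = 1 / (1 + 6.7608 + 0.043652) = 1/7.8045 = 0.1281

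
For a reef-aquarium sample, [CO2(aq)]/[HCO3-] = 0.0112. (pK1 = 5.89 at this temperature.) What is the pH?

From K1 = [H⁺][HCO3-]/[CO2(aq)]:  pH = pK1 − log₁₀([CO2(aq)]/[HCO3-])
log₁₀(0.0112) = -1.951
pH = 5.89 − (-1.951) = 7.84

pH = 7.84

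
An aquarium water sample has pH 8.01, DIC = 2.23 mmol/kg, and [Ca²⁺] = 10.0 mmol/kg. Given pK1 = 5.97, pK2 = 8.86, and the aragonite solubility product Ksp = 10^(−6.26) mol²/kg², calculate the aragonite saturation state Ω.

Ω = 4.98

α₂ = 1 / (1 + [H⁺]/K2 + [H⁺]²/(K1K2)) = 1 / (1 + 10^+0.85 + 10^-1.19)
   = 1 / (1 + 7.0795 + 0.064565) = 1/8.1440 = 0.1228
[CO3²⁻] = α₂ × DIC = 0.1228 × 2.23 = 0.2738 mmol/kg
Ksp = 10^(−6.26) = 5.495×10^-7
Ω = [Ca²⁺][CO3²⁻]/Ksp = (10.0×10^-3)(2.738×10^-4) / 5.495×10^-7 = 4.98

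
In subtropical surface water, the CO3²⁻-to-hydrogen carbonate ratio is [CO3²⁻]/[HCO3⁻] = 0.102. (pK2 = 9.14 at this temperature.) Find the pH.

From K2 = [H⁺][CO3²⁻]/[HCO3⁻]:  pH = pK2 + log₁₀([CO3²⁻]/[HCO3⁻])
log₁₀(0.102) = -0.991
pH = 9.14 + (-0.991) = 8.15

pH = 8.15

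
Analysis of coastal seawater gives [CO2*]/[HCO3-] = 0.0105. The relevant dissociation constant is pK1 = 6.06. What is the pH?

From K1 = [H⁺][HCO3-]/[CO2*]:  pH = pK1 − log₁₀([CO2*]/[HCO3-])
log₁₀(0.0105) = -1.979
pH = 6.06 − (-1.979) = 8.04

pH = 8.04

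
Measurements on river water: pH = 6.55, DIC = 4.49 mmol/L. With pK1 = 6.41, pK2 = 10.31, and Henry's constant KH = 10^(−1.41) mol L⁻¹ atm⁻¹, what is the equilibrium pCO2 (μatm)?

pCO2 = 4.85×10^4 μatm

α₀ = 1 / (1 + K1/[H⁺] + K1K2/[H⁺]²) = 1 / (1 + 10^+0.14 + 10^-3.62)
   = 1 / (1 + 1.3804 + 0.00023988) = 1/2.3806 = 0.4201
[CO2*] = α₀ × DIC = 0.4201 × 4.49 = 1.886 mmol/L
pCO2 = [CO2*]/KH = 1.886×10^-3 / 3.890×10^-2 = 4.85×10^4 μatm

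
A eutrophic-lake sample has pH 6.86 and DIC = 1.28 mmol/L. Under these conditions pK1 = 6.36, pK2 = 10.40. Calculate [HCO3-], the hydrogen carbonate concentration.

α₁ = 1 / (1 + [H⁺]/K1 + K2/[H⁺]) = 1 / (1 + 10^-0.50 + 10^-3.54)
   = 1 / (1 + 0.31623 + 0.00028840) = 1/1.3165 = 0.7596
[HCO3⁻] = α₁ × DIC = 0.7596 × 1.28 = 0.972 mmol/L

[HCO3⁻] = 0.972 mmol/L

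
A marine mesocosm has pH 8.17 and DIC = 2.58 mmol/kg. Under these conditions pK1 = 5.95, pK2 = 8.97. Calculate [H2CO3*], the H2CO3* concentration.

[CO2*] = 13.3 μmol/kg

α₀ = 1 / (1 + K1/[H⁺] + K1K2/[H⁺]²) = 1 / (1 + 10^+2.22 + 10^+1.42)
   = 1 / (1 + 165.96 + 26.303) = 1/193.26 = 0.005174
[CO2*] = α₀ × DIC = 0.005174 × 2.58 = 0.0133 mmol/kg = 13.3 μmol/kg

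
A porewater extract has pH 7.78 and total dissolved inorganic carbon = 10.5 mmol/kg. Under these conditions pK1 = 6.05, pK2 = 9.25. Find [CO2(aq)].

α₀ = 1 / (1 + K1/[H⁺] + K1K2/[H⁺]²) = 1 / (1 + 10^+1.73 + 10^+0.26)
   = 1 / (1 + 53.703 + 1.8197) = 1/56.523 = 0.01769
[CO2*] = α₀ × DIC = 0.01769 × 10.5 = 0.186 mmol/kg

[CO2*] = 0.186 mmol/kg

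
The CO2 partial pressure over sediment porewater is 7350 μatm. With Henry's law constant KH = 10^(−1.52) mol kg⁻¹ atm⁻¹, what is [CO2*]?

KH = 10^(−1.52) = 3.020×10^-2 mol kg⁻¹ atm⁻¹
[CO2*] = KH · pCO2 = 3.020×10^-2 × 7350×10^-6 atm = 2.22×10^-4 mol/kg

[CO2*] = 222 μmol/kg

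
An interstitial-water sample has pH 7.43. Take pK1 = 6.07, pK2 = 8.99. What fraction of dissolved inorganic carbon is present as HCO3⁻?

α₁ = 0.934

α₁ = 1 / (1 + [H⁺]/K1 + K2/[H⁺]) = 1 / (1 + 10^-1.36 + 10^-1.56)
   = 1 / (1 + 0.043652 + 0.027542) = 1/1.0712 = 0.9335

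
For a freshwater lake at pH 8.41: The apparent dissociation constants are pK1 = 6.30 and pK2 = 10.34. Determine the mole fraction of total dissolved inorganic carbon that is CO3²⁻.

α₂ = 1 / (1 + [H⁺]/K2 + [H⁺]²/(K1K2)) = 1 / (1 + 10^+1.93 + 10^-0.18)
   = 1 / (1 + 85.114 + 0.66069) = 1/86.774 = 0.01152

α₂ = 0.0115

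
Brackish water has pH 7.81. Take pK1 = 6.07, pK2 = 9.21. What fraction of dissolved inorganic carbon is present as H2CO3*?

α₀ = 0.0172

α₀ = 1 / (1 + K1/[H⁺] + K1K2/[H⁺]²) = 1 / (1 + 10^+1.74 + 10^+0.34)
   = 1 / (1 + 54.954 + 2.1878) = 1/58.142 = 0.01720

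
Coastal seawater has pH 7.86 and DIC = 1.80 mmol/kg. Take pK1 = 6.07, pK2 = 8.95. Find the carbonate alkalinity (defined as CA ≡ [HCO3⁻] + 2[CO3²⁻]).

CA = 1.91 mmol/kg

CA = [HCO3⁻] + 2[CO3²⁻] = (α₁ + 2α₂)·DIC
At pH 7.86: [H⁺]/K1 = 10^-1.79 = 0.016218, K2/[H⁺] = 10^-1.09 = 0.081283
α₁ = 1/(1 + 0.016218 + 0.081283) = 1/1.0975 = 0.9112; α₂ = α₁·K2/[H⁺] = 0.07406
α₁ + 2α₂ = 1.0593
CA = 1.0593 × 1.80 = 1.91 mmol/kg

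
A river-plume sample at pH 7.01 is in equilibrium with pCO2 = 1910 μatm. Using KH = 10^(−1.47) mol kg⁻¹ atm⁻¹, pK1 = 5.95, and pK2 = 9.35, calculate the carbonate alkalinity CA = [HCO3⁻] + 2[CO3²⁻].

CA = 0.750 mmol/kg

[CO2*] = KH · pCO2 = 10^(−1.47) × 1910×10^-6 = 6.472×10^-5 mol/kg
α₀ = 1/(1 + K1/[H⁺] + K1K2/[H⁺]²) = 1/(1 + 10^+1.06 + 10^-1.28) = 0.07978
DIC = [CO2*]/α₀ = 6.472×10^-5 / 0.07978 = 0.8112 mmol/kg
CA = (α₁ + 2α₂)·DIC = (0.9160 + 2×0.004187) × 0.8112 = 0.750 mmol/kg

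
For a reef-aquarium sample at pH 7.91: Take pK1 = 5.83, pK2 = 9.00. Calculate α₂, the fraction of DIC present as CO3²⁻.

α₂ = 1 / (1 + [H⁺]/K2 + [H⁺]²/(K1K2)) = 1 / (1 + 10^+1.09 + 10^-0.99)
   = 1 / (1 + 12.303 + 0.10233) = 1/13.405 = 0.07460

α₂ = 0.0746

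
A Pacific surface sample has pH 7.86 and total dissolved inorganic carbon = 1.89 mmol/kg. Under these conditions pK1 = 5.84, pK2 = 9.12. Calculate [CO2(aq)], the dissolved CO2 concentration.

α₀ = 1 / (1 + K1/[H⁺] + K1K2/[H⁺]²) = 1 / (1 + 10^+2.02 + 10^+0.76)
   = 1 / (1 + 104.71 + 5.7544) = 1/111.47 = 0.008971
[CO2*] = α₀ × DIC = 0.008971 × 1.89 = 0.0170 mmol/kg = 17.0 μmol/kg

[CO2*] = 17.0 μmol/kg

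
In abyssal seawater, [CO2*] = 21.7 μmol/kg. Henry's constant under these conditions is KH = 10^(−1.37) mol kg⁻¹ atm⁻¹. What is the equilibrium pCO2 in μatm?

KH = 10^(−1.37) = 4.266×10^-2 mol kg⁻¹ atm⁻¹
pCO2 = [CO2*]/KH = 21.7×10^-6 / 4.266×10^-2 = 5.09×10^-4 atm = 509 μatm

pCO2 = 509 μatm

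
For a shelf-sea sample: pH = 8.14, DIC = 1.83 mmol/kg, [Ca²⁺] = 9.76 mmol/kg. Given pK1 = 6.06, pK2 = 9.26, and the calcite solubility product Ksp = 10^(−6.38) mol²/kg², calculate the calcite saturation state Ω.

α₂ = 1 / (1 + [H⁺]/K2 + [H⁺]²/(K1K2)) = 1 / (1 + 10^+1.12 + 10^-0.96)
   = 1 / (1 + 13.183 + 0.10965) = 1/14.292 = 0.06997
[CO3²⁻] = α₂ × DIC = 0.06997 × 1.83 = 0.1280 mmol/kg
Ksp = 10^(−6.38) = 4.169×10^-7
Ω = [Ca²⁺][CO3²⁻]/Ksp = (9.76×10^-3)(1.280×10^-4) / 4.169×10^-7 = 3.00

Ω = 3.00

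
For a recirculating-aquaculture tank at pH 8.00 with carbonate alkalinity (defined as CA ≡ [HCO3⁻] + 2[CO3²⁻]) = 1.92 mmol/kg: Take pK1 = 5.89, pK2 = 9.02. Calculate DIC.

DIC = 1.78 mmol/kg

CA = [HCO3⁻] + 2[CO3²⁻] = (α₁ + 2α₂)·DIC
At pH 8.00: [H⁺]/K1 = 10^-2.11 = 0.0077625, K2/[H⁺] = 10^-1.02 = 0.095499
α₁ = 1/(1 + 0.0077625 + 0.095499) = 1/1.1033 = 0.9064; α₂ = α₁·K2/[H⁺] = 0.08656
α₁ + 2α₂ = 1.0795
DIC = CA / (α₁ + 2α₂) = 1.92 / 1.0795 = 1.78 mmol/kg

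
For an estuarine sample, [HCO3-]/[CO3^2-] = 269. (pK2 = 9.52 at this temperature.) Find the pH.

From K2 = [H⁺][CO3^2-]/[HCO3-]:  pH = pK2 − log₁₀([HCO3-]/[CO3^2-])
log₁₀(269) = +2.430
pH = 9.52 − (+2.430) = 7.09

pH = 7.09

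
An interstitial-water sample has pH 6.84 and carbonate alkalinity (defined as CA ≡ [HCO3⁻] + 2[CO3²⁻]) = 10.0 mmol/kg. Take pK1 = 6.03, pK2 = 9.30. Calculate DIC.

CA = [HCO3⁻] + 2[CO3²⁻] = (α₁ + 2α₂)·DIC
At pH 6.84: [H⁺]/K1 = 10^-0.81 = 0.15488, K2/[H⁺] = 10^-2.46 = 0.0034674
α₁ = 1/(1 + 0.15488 + 0.0034674) = 1/1.1583 = 0.8633; α₂ = α₁·K2/[H⁺] = 0.002993
α₁ + 2α₂ = 0.8693
DIC = CA / (α₁ + 2α₂) = 10.0 / 0.8693 = 11.5 mmol/kg

DIC = 11.5 mmol/kg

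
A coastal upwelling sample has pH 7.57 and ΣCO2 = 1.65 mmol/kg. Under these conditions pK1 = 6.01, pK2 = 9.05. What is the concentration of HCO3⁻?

[HCO3⁻] = 1.56 mmol/kg

α₁ = 1 / (1 + [H⁺]/K1 + K2/[H⁺]) = 1 / (1 + 10^-1.56 + 10^-1.48)
   = 1 / (1 + 0.027542 + 0.033113) = 1/1.0607 = 0.9428
[HCO3⁻] = α₁ × DIC = 0.9428 × 1.65 = 1.56 mmol/kg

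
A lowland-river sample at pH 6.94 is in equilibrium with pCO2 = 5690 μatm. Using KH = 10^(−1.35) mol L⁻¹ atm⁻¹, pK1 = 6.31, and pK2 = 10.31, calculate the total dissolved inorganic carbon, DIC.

DIC = 1.34 mmol/L

[CO2*] = KH · pCO2 = 10^(−1.35) × 5690×10^-6 = 2.542×10^-4 mol/L
α₀ = 1/(1 + K1/[H⁺] + K1K2/[H⁺]²) = 1/(1 + 10^+0.63 + 10^-2.74) = 0.1898
DIC = [CO2*]/α₀ = 2.542×10^-4 / 0.1898 = 1.34 mmol/L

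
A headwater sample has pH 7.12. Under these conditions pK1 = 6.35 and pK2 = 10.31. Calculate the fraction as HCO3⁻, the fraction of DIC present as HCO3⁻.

α₁ = 1 / (1 + [H⁺]/K1 + K2/[H⁺]) = 1 / (1 + 10^-0.77 + 10^-3.19)
   = 1 / (1 + 0.16982 + 0.00064565) = 1/1.1705 = 0.8544

α₁ = 0.854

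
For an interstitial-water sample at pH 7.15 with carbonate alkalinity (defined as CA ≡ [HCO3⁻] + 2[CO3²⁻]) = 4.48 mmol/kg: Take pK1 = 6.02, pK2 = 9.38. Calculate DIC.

CA = [HCO3⁻] + 2[CO3²⁻] = (α₁ + 2α₂)·DIC
At pH 7.15: [H⁺]/K1 = 10^-1.13 = 0.074131, K2/[H⁺] = 10^-2.23 = 0.0058884
α₁ = 1/(1 + 0.074131 + 0.0058884) = 1/1.0800 = 0.9259; α₂ = α₁·K2/[H⁺] = 0.005452
α₁ + 2α₂ = 0.9368
DIC = CA / (α₁ + 2α₂) = 4.48 / 0.9368 = 4.78 mmol/kg

DIC = 4.78 mmol/kg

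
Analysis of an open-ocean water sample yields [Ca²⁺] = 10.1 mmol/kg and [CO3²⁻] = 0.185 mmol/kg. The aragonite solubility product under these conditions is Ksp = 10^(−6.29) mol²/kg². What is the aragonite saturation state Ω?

Ksp = 10^(−6.29) = 5.129×10^-7
Ω = [Ca²⁺][CO3²⁻]/Ksp = (10.1×10^-3)(0.185×10^-3) / 5.129×10^-7 = 3.64

Ω = 3.64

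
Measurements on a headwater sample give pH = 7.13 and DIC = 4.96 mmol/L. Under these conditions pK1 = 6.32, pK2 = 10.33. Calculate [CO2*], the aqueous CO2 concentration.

α₀ = 1 / (1 + K1/[H⁺] + K1K2/[H⁺]²) = 1 / (1 + 10^+0.81 + 10^-2.39)
   = 1 / (1 + 6.4565 + 0.0040738) = 1/7.4606 = 0.1340
[CO2*] = α₀ × DIC = 0.1340 × 4.96 = 0.665 mmol/L

[CO2*] = 0.665 mmol/L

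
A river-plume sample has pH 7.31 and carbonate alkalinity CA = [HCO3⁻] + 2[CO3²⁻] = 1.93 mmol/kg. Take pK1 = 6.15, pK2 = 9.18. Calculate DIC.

DIC = 2.03 mmol/kg

CA = [HCO3⁻] + 2[CO3²⁻] = (α₁ + 2α₂)·DIC
At pH 7.31: [H⁺]/K1 = 10^-1.16 = 0.069183, K2/[H⁺] = 10^-1.87 = 0.013490
α₁ = 1/(1 + 0.069183 + 0.013490) = 1/1.0827 = 0.9236; α₂ = α₁·K2/[H⁺] = 0.01246
α₁ + 2α₂ = 0.9486
DIC = CA / (α₁ + 2α₂) = 1.93 / 0.9486 = 2.03 mmol/kg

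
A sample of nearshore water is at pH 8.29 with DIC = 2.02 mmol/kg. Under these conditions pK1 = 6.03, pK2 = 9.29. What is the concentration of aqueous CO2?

[CO2*] = 10.0 μmol/kg

α₀ = 1 / (1 + K1/[H⁺] + K1K2/[H⁺]²) = 1 / (1 + 10^+2.26 + 10^+1.26)
   = 1 / (1 + 181.97 + 18.197) = 1/201.17 = 0.004971
[CO2*] = α₀ × DIC = 0.004971 × 2.02 = 0.0100 mmol/kg = 10.0 μmol/kg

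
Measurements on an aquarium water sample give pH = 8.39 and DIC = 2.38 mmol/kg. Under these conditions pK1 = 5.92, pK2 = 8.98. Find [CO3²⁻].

α₂ = 1 / (1 + [H⁺]/K2 + [H⁺]²/(K1K2)) = 1 / (1 + 10^+0.59 + 10^-1.88)
   = 1 / (1 + 3.8905 + 0.013183) = 1/4.9036 = 0.2039
[CO3²⁻] = α₂ × DIC = 0.2039 × 2.38 = 0.485 mmol/kg

[CO3²⁻] = 0.485 mmol/kg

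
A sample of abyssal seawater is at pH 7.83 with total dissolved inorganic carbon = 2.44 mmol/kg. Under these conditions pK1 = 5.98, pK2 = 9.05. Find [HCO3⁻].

[HCO3⁻] = 2.27 mmol/kg

α₁ = 1 / (1 + [H⁺]/K1 + K2/[H⁺]) = 1 / (1 + 10^-1.85 + 10^-1.22)
   = 1 / (1 + 0.014125 + 0.060256) = 1/1.0744 = 0.9308
[HCO3⁻] = α₁ × DIC = 0.9308 × 2.44 = 2.27 mmol/kg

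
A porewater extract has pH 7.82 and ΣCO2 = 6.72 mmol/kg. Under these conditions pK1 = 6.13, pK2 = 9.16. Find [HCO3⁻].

α₁ = 1 / (1 + [H⁺]/K1 + K2/[H⁺]) = 1 / (1 + 10^-1.69 + 10^-1.34)
   = 1 / (1 + 0.020417 + 0.045709) = 1/1.0661 = 0.9380
[HCO3⁻] = α₁ × DIC = 0.9380 × 6.72 = 6.30 mmol/kg

[HCO3⁻] = 6.30 mmol/kg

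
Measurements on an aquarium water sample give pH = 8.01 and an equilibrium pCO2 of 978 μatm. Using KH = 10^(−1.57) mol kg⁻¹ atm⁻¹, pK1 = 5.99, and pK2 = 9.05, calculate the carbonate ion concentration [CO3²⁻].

[CO3²⁻] = 0.251 mmol/kg

[CO2*] = KH · pCO2 = 10^(−1.57) × 978×10^-6 = 2.632×10^-5 mol/kg
α₀ = 1/(1 + K1/[H⁺] + K1K2/[H⁺]²) = 1/(1 + 10^+2.02 + 10^+0.98) = 0.008676
DIC = [CO2*]/α₀ = 2.632×10^-5 / 0.008676 = 3.034 mmol/kg
[CO3²⁻] = α₂·DIC; α₂ = 0.08285, so [CO3²⁻] = 0.08285 × 3.034 = 0.251 mmol/kg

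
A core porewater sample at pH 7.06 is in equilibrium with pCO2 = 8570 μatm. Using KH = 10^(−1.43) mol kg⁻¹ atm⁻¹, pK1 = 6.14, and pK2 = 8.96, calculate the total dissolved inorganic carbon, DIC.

DIC = 3.00 mmol/kg

[CO2*] = KH · pCO2 = 10^(−1.43) × 8570×10^-6 = 3.184×10^-4 mol/kg
α₀ = 1/(1 + K1/[H⁺] + K1K2/[H⁺]²) = 1/(1 + 10^+0.92 + 10^-0.98) = 0.1061
DIC = [CO2*]/α₀ = 3.184×10^-4 / 0.1061 = 3.00 mmol/kg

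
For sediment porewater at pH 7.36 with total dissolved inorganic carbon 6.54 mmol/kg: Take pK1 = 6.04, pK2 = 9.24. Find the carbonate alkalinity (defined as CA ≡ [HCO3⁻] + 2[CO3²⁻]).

CA = [HCO3⁻] + 2[CO3²⁻] = (α₁ + 2α₂)·DIC
At pH 7.36: [H⁺]/K1 = 10^-1.32 = 0.047863, K2/[H⁺] = 10^-1.88 = 0.013183
α₁ = 1/(1 + 0.047863 + 0.013183) = 1/1.0610 = 0.9425; α₂ = α₁·K2/[H⁺] = 0.01242
α₁ + 2α₂ = 0.9673
CA = 0.9673 × 6.54 = 6.33 mmol/kg

CA = 6.33 mmol/kg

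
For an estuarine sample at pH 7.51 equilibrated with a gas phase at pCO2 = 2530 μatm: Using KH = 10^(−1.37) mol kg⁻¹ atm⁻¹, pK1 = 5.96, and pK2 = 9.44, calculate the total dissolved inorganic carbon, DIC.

[CO2*] = KH · pCO2 = 10^(−1.37) × 2530×10^-6 = 1.079×10^-4 mol/kg
α₀ = 1/(1 + K1/[H⁺] + K1K2/[H⁺]²) = 1/(1 + 10^+1.55 + 10^-0.38) = 0.02710
DIC = [CO2*]/α₀ = 1.079×10^-4 / 0.02710 = 3.98 mmol/kg

DIC = 3.98 mmol/kg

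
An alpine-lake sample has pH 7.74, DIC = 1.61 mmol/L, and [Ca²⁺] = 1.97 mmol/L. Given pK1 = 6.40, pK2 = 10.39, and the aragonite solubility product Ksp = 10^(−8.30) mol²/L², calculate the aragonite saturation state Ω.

α₂ = 1 / (1 + [H⁺]/K2 + [H⁺]²/(K1K2)) = 1 / (1 + 10^+2.65 + 10^+1.31)
   = 1 / (1 + 446.68 + 20.417) = 1/468.10 = 0.002136
[CO3²⁻] = α₂ × DIC = 0.002136 × 1.61 = 0.003439 mmol/L = 3.439 μmol/L
Ksp = 10^(−8.30) = 5.012×10^-9
Ω = [Ca²⁺][CO3²⁻]/Ksp = (1.97×10^-3)(3.439×10^-6) / 5.012×10^-9 = 1.35

Ω = 1.35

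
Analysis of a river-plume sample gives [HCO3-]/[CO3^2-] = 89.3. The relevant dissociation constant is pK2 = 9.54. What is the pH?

pH = 7.59

From K2 = [H⁺][CO3^2-]/[HCO3-]:  pH = pK2 − log₁₀([HCO3-]/[CO3^2-])
log₁₀(89.3) = +1.951
pH = 9.54 − (+1.951) = 7.59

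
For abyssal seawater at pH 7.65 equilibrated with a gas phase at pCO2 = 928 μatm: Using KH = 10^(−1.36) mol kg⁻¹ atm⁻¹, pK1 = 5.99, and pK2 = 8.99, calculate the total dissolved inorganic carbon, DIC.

[CO2*] = KH · pCO2 = 10^(−1.36) × 928×10^-6 = 4.051×10^-5 mol/kg
α₀ = 1/(1 + K1/[H⁺] + K1K2/[H⁺]²) = 1/(1 + 10^+1.66 + 10^+0.32) = 0.02049
DIC = [CO2*]/α₀ = 4.051×10^-5 / 0.02049 = 1.98 mmol/kg

DIC = 1.98 mmol/kg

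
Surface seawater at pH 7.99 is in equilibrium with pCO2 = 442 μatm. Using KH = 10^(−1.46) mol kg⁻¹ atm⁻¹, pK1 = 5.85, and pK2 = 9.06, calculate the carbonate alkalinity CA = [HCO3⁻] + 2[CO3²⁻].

CA = 2.48 mmol/kg

[CO2*] = KH · pCO2 = 10^(−1.46) × 442×10^-6 = 1.533×10^-5 mol/kg
α₀ = 1/(1 + K1/[H⁺] + K1K2/[H⁺]²) = 1/(1 + 10^+2.14 + 10^+1.07) = 0.006632
DIC = [CO2*]/α₀ = 1.533×10^-5 / 0.006632 = 2.311 mmol/kg
CA = (α₁ + 2α₂)·DIC = (0.9155 + 2×0.07792) × 2.311 = 2.48 mmol/kg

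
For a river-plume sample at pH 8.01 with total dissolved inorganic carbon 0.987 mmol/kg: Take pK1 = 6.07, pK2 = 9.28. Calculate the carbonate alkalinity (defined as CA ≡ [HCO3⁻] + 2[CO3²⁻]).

CA = [HCO3⁻] + 2[CO3²⁻] = (α₁ + 2α₂)·DIC
At pH 8.01: [H⁺]/K1 = 10^-1.94 = 0.011482, K2/[H⁺] = 10^-1.27 = 0.053703
α₁ = 1/(1 + 0.011482 + 0.053703) = 1/1.0652 = 0.9388; α₂ = α₁·K2/[H⁺] = 0.05042
α₁ + 2α₂ = 1.0396
CA = 1.0396 × 0.987 = 1.03 mmol/kg

CA = 1.03 mmol/kg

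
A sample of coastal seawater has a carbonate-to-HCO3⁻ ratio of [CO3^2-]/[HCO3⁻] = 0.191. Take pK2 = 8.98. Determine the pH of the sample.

From K2 = [H⁺][CO3^2-]/[HCO3⁻]:  pH = pK2 + log₁₀([CO3^2-]/[HCO3⁻])
log₁₀(0.191) = -0.719
pH = 8.98 + (-0.719) = 8.26

pH = 8.26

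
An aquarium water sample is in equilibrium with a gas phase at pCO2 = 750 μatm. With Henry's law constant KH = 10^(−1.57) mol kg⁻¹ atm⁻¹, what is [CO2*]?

KH = 10^(−1.57) = 2.692×10^-2 mol kg⁻¹ atm⁻¹
[CO2*] = KH · pCO2 = 2.692×10^-2 × 750×10^-6 atm = 2.02×10^-5 mol/kg

[CO2*] = 20.2 μmol/kg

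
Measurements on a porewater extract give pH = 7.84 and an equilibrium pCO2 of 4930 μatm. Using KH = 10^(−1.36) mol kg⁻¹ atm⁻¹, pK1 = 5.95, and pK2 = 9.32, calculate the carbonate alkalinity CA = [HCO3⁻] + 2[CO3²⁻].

CA = 17.8 mmol/kg

[CO2*] = KH · pCO2 = 10^(−1.36) × 4930×10^-6 = 2.152×10^-4 mol/kg
α₀ = 1/(1 + K1/[H⁺] + K1K2/[H⁺]²) = 1/(1 + 10^+1.89 + 10^+0.41) = 0.01232
DIC = [CO2*]/α₀ = 2.152×10^-4 / 0.01232 = 17.47 mmol/kg
CA = (α₁ + 2α₂)·DIC = (0.9560 + 2×0.03166) × 17.47 = 17.8 mmol/kg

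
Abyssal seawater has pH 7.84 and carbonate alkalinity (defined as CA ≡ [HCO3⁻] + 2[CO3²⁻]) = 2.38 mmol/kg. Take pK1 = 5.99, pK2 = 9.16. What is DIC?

DIC = 2.31 mmol/kg

CA = [HCO3⁻] + 2[CO3²⁻] = (α₁ + 2α₂)·DIC
At pH 7.84: [H⁺]/K1 = 10^-1.85 = 0.014125, K2/[H⁺] = 10^-1.32 = 0.047863
α₁ = 1/(1 + 0.014125 + 0.047863) = 1/1.0620 = 0.9416; α₂ = α₁·K2/[H⁺] = 0.04507
α₁ + 2α₂ = 1.0318
DIC = CA / (α₁ + 2α₂) = 2.38 / 1.0318 = 2.31 mmol/kg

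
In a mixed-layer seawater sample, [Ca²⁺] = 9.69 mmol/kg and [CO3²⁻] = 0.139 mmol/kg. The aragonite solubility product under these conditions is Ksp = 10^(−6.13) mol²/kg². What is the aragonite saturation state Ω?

Ksp = 10^(−6.13) = 7.413×10^-7
Ω = [Ca²⁺][CO3²⁻]/Ksp = (9.69×10^-3)(0.139×10^-3) / 7.413×10^-7 = 1.82

Ω = 1.82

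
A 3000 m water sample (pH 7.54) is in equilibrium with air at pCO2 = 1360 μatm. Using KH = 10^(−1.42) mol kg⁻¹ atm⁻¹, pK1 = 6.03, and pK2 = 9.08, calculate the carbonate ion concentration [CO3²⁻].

[CO3²⁻] = 0.0483 mmol/kg

[CO2*] = KH · pCO2 = 10^(−1.42) × 1360×10^-6 = 5.171×10^-5 mol/kg
α₀ = 1/(1 + K1/[H⁺] + K1K2/[H⁺]²) = 1/(1 + 10^+1.51 + 10^-0.03) = 0.02916
DIC = [CO2*]/α₀ = 5.171×10^-5 / 0.02916 = 1.773 mmol/kg
[CO3²⁻] = α₂·DIC; α₂ = 0.02721, so [CO3²⁻] = 0.02721 × 1.773 = 0.0483 mmol/kg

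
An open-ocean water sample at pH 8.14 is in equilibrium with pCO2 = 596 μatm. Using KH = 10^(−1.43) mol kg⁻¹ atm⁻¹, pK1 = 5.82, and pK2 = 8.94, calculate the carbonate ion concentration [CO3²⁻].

[CO2*] = KH · pCO2 = 10^(−1.43) × 596×10^-6 = 2.214×10^-5 mol/kg
α₀ = 1/(1 + K1/[H⁺] + K1K2/[H⁺]²) = 1/(1 + 10^+2.32 + 10^+1.52) = 0.004115
DIC = [CO2*]/α₀ = 2.214×10^-5 / 0.004115 = 5.382 mmol/kg
[CO3²⁻] = α₂·DIC; α₂ = 0.1362, so [CO3²⁻] = 0.1362 × 5.382 = 0.733 mmol/kg

[CO3²⁻] = 0.733 mmol/kg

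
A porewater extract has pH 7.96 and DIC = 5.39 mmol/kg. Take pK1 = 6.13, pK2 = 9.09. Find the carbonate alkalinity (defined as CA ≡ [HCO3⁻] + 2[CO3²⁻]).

CA = 5.68 mmol/kg

CA = [HCO3⁻] + 2[CO3²⁻] = (α₁ + 2α₂)·DIC
At pH 7.96: [H⁺]/K1 = 10^-1.83 = 0.014791, K2/[H⁺] = 10^-1.13 = 0.074131
α₁ = 1/(1 + 0.014791 + 0.074131) = 1/1.0889 = 0.9183; α₂ = α₁·K2/[H⁺] = 0.06808
α₁ + 2α₂ = 1.0545
CA = 1.0545 × 5.39 = 5.68 mmol/kg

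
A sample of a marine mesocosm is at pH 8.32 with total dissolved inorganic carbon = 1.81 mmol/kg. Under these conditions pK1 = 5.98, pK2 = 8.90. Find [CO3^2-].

[CO3²⁻] = 0.376 mmol/kg

α₂ = 1 / (1 + [H⁺]/K2 + [H⁺]²/(K1K2)) = 1 / (1 + 10^+0.58 + 10^-1.76)
   = 1 / (1 + 3.8019 + 0.017378) = 1/4.8193 = 0.2075
[CO3²⁻] = α₂ × DIC = 0.2075 × 1.81 = 0.376 mmol/kg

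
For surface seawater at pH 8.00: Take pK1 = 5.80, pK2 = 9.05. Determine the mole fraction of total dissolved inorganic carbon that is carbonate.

α₂ = 0.0814

α₂ = 1 / (1 + [H⁺]/K2 + [H⁺]²/(K1K2)) = 1 / (1 + 10^+1.05 + 10^-1.15)
   = 1 / (1 + 11.220 + 0.070795) = 1/12.291 = 0.08136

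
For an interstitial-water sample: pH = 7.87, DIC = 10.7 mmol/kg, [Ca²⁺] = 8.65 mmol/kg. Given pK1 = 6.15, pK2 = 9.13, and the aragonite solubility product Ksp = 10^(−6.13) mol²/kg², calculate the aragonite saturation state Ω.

Ω = 6.39

α₂ = 1 / (1 + [H⁺]/K2 + [H⁺]²/(K1K2)) = 1 / (1 + 10^+1.26 + 10^-0.46)
   = 1 / (1 + 18.197 + 0.34674) = 1/19.544 = 0.05117
[CO3²⁻] = α₂ × DIC = 0.05117 × 10.7 = 0.5475 mmol/kg
Ksp = 10^(−6.13) = 7.413×10^-7
Ω = [Ca²⁺][CO3²⁻]/Ksp = (8.65×10^-3)(5.475×10^-4) / 7.413×10^-7 = 6.39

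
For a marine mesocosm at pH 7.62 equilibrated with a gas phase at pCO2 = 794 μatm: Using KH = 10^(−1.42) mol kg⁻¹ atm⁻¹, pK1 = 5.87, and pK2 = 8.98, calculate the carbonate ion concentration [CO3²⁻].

[CO2*] = KH · pCO2 = 10^(−1.42) × 794×10^-6 = 3.019×10^-5 mol/kg
α₀ = 1/(1 + K1/[H⁺] + K1K2/[H⁺]²) = 1/(1 + 10^+1.75 + 10^+0.39) = 0.01675
DIC = [CO2*]/α₀ = 3.019×10^-5 / 0.01675 = 1.802 mmol/kg
[CO3²⁻] = α₂·DIC; α₂ = 0.04113, so [CO3²⁻] = 0.04113 × 1.802 = 0.0741 mmol/kg

[CO3²⁻] = 0.0741 mmol/kg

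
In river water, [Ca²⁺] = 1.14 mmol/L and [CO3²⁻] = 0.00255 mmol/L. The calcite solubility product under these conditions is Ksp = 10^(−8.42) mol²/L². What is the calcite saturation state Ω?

Ksp = 10^(−8.42) = 3.802×10^-9
Ω = [Ca²⁺][CO3²⁻]/Ksp = (1.14×10^-3)(0.00255×10^-3) / 3.802×10^-9 = 0.765

Ω = 0.765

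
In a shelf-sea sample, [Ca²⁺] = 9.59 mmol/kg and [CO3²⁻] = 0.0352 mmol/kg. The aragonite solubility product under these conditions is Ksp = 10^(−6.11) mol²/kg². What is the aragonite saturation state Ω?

Ω = 0.435

Ksp = 10^(−6.11) = 7.762×10^-7
Ω = [Ca²⁺][CO3²⁻]/Ksp = (9.59×10^-3)(0.0352×10^-3) / 7.762×10^-7 = 0.435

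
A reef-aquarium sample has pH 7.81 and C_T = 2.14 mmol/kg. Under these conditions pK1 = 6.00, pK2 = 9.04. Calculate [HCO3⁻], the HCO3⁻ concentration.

α₁ = 1 / (1 + [H⁺]/K1 + K2/[H⁺]) = 1 / (1 + 10^-1.81 + 10^-1.23)
   = 1 / (1 + 0.015488 + 0.058884) = 1/1.0744 = 0.9308
[HCO3⁻] = α₁ × DIC = 0.9308 × 2.14 = 1.99 mmol/kg

[HCO3⁻] = 1.99 mmol/kg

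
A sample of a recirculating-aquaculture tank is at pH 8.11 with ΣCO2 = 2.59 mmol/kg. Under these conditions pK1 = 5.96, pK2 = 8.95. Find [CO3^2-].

[CO3²⁻] = 0.325 mmol/kg

α₂ = 1 / (1 + [H⁺]/K2 + [H⁺]²/(K1K2)) = 1 / (1 + 10^+0.84 + 10^-1.31)
   = 1 / (1 + 6.9183 + 0.048978) = 1/7.9673 = 0.1255
[CO3²⁻] = α₂ × DIC = 0.1255 × 2.59 = 0.325 mmol/kg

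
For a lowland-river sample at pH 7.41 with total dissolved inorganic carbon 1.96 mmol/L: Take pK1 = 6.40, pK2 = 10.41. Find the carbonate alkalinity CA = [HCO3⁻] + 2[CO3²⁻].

CA = 1.79 mmol/L

CA = [HCO3⁻] + 2[CO3²⁻] = (α₁ + 2α₂)·DIC
At pH 7.41: [H⁺]/K1 = 10^-1.01 = 0.097724, K2/[H⁺] = 10^-3.00 = 0.0010000
α₁ = 1/(1 + 0.097724 + 0.0010000) = 1/1.0987 = 0.9101; α₂ = α₁·K2/[H⁺] = 0.0009101
α₁ + 2α₂ = 0.9120
CA = 0.9120 × 1.96 = 1.79 mmol/L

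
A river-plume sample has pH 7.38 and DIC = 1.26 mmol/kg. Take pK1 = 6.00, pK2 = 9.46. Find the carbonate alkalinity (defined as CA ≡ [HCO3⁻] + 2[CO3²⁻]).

CA = [HCO3⁻] + 2[CO3²⁻] = (α₁ + 2α₂)·DIC
At pH 7.38: [H⁺]/K1 = 10^-1.38 = 0.041687, K2/[H⁺] = 10^-2.08 = 0.0083176
α₁ = 1/(1 + 0.041687 + 0.0083176) = 1/1.0500 = 0.9524; α₂ = α₁·K2/[H⁺] = 0.007922
α₁ + 2α₂ = 0.9682
CA = 0.9682 × 1.26 = 1.22 mmol/kg

CA = 1.22 mmol/kg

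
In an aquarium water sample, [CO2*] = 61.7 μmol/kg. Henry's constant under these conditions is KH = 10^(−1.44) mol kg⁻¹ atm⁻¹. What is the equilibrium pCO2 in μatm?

KH = 10^(−1.44) = 3.631×10^-2 mol kg⁻¹ atm⁻¹
pCO2 = [CO2*]/KH = 61.7×10^-6 / 3.631×10^-2 = 1.70×10^-3 atm = 1700 μatm

pCO2 = 1700 μatm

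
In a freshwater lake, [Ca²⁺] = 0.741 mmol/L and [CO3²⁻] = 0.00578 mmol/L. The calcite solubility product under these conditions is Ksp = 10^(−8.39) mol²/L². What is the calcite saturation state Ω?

Ksp = 10^(−8.39) = 4.074×10^-9
Ω = [Ca²⁺][CO3²⁻]/Ksp = (0.741×10^-3)(0.00578×10^-3) / 4.074×10^-9 = 1.05

Ω = 1.05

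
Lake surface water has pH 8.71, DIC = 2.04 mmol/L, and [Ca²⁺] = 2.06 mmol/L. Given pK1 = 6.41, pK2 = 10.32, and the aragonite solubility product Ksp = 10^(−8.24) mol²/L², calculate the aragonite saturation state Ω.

α₂ = 1 / (1 + [H⁺]/K2 + [H⁺]²/(K1K2)) = 1 / (1 + 10^+1.61 + 10^-0.69)
   = 1 / (1 + 40.738 + 0.20417) = 1/41.942 = 0.02384
[CO3²⁻] = α₂ × DIC = 0.02384 × 2.04 = 0.04864 mmol/L
Ksp = 10^(−8.24) = 5.754×10^-9
Ω = [Ca²⁺][CO3²⁻]/Ksp = (2.06×10^-3)(4.864×10^-5) / 5.754×10^-9 = 17.4

Ω = 17.4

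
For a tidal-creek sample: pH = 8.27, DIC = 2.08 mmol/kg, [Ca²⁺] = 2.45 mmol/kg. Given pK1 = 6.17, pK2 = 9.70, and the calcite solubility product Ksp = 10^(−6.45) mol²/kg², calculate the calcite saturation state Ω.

Ω = 0.511

α₂ = 1 / (1 + [H⁺]/K2 + [H⁺]²/(K1K2)) = 1 / (1 + 10^+1.43 + 10^-0.67)
   = 1 / (1 + 26.915 + 0.21380) = 1/28.129 = 0.03555
[CO3²⁻] = α₂ × DIC = 0.03555 × 2.08 = 0.07394 mmol/kg
Ksp = 10^(−6.45) = 3.548×10^-7
Ω = [Ca²⁺][CO3²⁻]/Ksp = (2.45×10^-3)(7.394×10^-5) / 3.548×10^-7 = 0.511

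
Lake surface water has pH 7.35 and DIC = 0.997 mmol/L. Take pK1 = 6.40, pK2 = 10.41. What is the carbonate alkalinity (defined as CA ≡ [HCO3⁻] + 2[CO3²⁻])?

CA = [HCO3⁻] + 2[CO3²⁻] = (α₁ + 2α₂)·DIC
At pH 7.35: [H⁺]/K1 = 10^-0.95 = 0.11220, K2/[H⁺] = 10^-3.06 = 0.00087096
α₁ = 1/(1 + 0.11220 + 0.00087096) = 1/1.1131 = 0.8984; α₂ = α₁·K2/[H⁺] = 0.0007825
α₁ + 2α₂ = 0.9000
CA = 0.9000 × 0.997 = 0.897 mmol/L

CA = 0.897 mmol/L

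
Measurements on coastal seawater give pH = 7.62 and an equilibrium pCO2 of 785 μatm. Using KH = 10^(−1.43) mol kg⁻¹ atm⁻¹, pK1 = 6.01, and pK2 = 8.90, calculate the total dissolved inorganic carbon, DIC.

[CO2*] = KH · pCO2 = 10^(−1.43) × 785×10^-6 = 2.917×10^-5 mol/kg
α₀ = 1/(1 + K1/[H⁺] + K1K2/[H⁺]²) = 1/(1 + 10^+1.61 + 10^+0.33) = 0.02279
DIC = [CO2*]/α₀ = 2.917×10^-5 / 0.02279 = 1.28 mmol/kg

DIC = 1.28 mmol/kg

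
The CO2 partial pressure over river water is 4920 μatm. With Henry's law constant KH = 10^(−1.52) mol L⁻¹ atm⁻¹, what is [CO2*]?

[CO2*] = 149 μmol/L

KH = 10^(−1.52) = 3.020×10^-2 mol L⁻¹ atm⁻¹
[CO2*] = KH · pCO2 = 3.020×10^-2 × 4920×10^-6 atm = 1.49×10^-4 mol/L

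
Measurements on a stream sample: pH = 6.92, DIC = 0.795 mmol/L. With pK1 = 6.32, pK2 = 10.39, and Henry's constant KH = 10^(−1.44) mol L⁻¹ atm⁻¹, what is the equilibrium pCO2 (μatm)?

α₀ = 1 / (1 + K1/[H⁺] + K1K2/[H⁺]²) = 1 / (1 + 10^+0.60 + 10^-2.87)
   = 1 / (1 + 3.9811 + 0.0013490) = 1/4.9824 = 0.2007
[CO2*] = α₀ × DIC = 0.2007 × 0.795 = 0.1596 mmol/L
pCO2 = [CO2*]/KH = 1.596×10^-4 / 3.631×10^-2 = 4390 μatm

pCO2 = 4390 μatm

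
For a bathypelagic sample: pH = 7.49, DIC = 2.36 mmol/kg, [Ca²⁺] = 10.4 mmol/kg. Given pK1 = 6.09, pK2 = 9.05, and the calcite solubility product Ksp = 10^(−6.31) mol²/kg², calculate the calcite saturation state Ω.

α₂ = 1 / (1 + [H⁺]/K2 + [H⁺]²/(K1K2)) = 1 / (1 + 10^+1.56 + 10^+0.16)
   = 1 / (1 + 36.308 + 1.4454) = 1/38.753 = 0.02580
[CO3²⁻] = α₂ × DIC = 0.02580 × 2.36 = 0.06090 mmol/kg
Ksp = 10^(−6.31) = 4.898×10^-7
Ω = [Ca²⁺][CO3²⁻]/Ksp = (10.4×10^-3)(6.090×10^-5) / 4.898×10^-7 = 1.29

Ω = 1.29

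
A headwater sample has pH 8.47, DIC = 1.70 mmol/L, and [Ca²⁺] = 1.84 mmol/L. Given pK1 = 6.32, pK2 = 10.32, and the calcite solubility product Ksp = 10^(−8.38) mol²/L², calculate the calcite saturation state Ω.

α₂ = 1 / (1 + [H⁺]/K2 + [H⁺]²/(K1K2)) = 1 / (1 + 10^+1.85 + 10^-0.30)
   = 1 / (1 + 70.795 + 0.50119) = 1/72.296 = 0.01383
[CO3²⁻] = α₂ × DIC = 0.01383 × 1.70 = 0.02351 mmol/L
Ksp = 10^(−8.38) = 4.169×10^-9
Ω = [Ca²⁺][CO3²⁻]/Ksp = (1.84×10^-3)(2.351×10^-5) / 4.169×10^-9 = 10.4

Ω = 10.4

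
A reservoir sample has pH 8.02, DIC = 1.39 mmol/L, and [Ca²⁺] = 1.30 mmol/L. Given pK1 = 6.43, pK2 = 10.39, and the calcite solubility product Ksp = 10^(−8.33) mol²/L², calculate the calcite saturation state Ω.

Ω = 1.60

α₂ = 1 / (1 + [H⁺]/K2 + [H⁺]²/(K1K2)) = 1 / (1 + 10^+2.37 + 10^+0.78)
   = 1 / (1 + 234.42 + 6.0256) = 1/241.45 = 0.004142
[CO3²⁻] = α₂ × DIC = 0.004142 × 1.39 = 0.005757 mmol/L = 5.757 μmol/L
Ksp = 10^(−8.33) = 4.677×10^-9
Ω = [Ca²⁺][CO3²⁻]/Ksp = (1.30×10^-3)(5.757×10^-6) / 4.677×10^-9 = 1.60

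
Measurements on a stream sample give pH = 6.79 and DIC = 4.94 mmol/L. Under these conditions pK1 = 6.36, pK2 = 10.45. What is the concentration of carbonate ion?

[CO3²⁻] = 0.788 μmol/L

α₂ = 1 / (1 + [H⁺]/K2 + [H⁺]²/(K1K2)) = 1 / (1 + 10^+3.66 + 10^+3.23)
   = 1 / (1 + 4570.9 + 1698.2) = 1/6270.1 = 0.0001595
[CO3²⁻] = α₂ × DIC = 0.0001595 × 4.94 = 0.000788 mmol/L = 0.788 μmol/L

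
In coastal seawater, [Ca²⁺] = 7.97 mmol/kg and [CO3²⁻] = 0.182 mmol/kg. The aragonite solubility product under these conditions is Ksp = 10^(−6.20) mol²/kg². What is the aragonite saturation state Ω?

Ω = 2.30

Ksp = 10^(−6.20) = 6.310×10^-7
Ω = [Ca²⁺][CO3²⁻]/Ksp = (7.97×10^-3)(0.182×10^-3) / 6.310×10^-7 = 2.30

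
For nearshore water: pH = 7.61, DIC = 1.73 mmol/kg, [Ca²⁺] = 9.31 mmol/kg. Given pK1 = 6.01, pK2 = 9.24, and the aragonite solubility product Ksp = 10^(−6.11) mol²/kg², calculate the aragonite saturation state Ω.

Ω = 0.464

α₂ = 1 / (1 + [H⁺]/K2 + [H⁺]²/(K1K2)) = 1 / (1 + 10^+1.63 + 10^+0.03)
   = 1 / (1 + 42.658 + 1.0715) = 1/44.729 = 0.02236
[CO3²⁻] = α₂ × DIC = 0.02236 × 1.73 = 0.03868 mmol/kg
Ksp = 10^(−6.11) = 7.762×10^-7
Ω = [Ca²⁺][CO3²⁻]/Ksp = (9.31×10^-3)(3.868×10^-5) / 7.762×10^-7 = 0.464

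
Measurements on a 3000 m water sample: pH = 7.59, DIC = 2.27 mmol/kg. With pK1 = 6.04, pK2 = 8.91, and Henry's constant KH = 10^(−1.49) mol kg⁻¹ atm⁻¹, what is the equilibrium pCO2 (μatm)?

pCO2 = 1840 μatm

α₀ = 1 / (1 + K1/[H⁺] + K1K2/[H⁺]²) = 1 / (1 + 10^+1.55 + 10^+0.23)
   = 1 / (1 + 35.481 + 1.6982) = 1/38.180 = 0.02619
[CO2*] = α₀ × DIC = 0.02619 × 2.27 = 0.05946 mmol/kg
pCO2 = [CO2*]/KH = 5.946×10^-5 / 3.236×10^-2 = 1840 μatm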